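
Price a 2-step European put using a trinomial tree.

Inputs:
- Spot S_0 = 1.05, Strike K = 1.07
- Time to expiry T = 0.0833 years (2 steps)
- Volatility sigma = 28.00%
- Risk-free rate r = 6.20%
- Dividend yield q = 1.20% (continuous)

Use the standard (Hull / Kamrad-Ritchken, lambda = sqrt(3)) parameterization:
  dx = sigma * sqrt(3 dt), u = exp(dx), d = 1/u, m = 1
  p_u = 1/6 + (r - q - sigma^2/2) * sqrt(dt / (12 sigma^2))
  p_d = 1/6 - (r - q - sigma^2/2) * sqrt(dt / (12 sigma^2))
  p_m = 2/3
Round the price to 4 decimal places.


dt = T/N = 0.041650; dx = sigma*sqrt(3*dt) = 0.098975
u = exp(dx) = 1.104039; d = 1/u = 0.905765
p_u = 0.168939, p_m = 0.666667, p_d = 0.164394
Discount per step: exp(-r*dt) = 0.997421
Stock lattice S(k, j) with j the centered position index:
  k=0: S(0,+0) = 1.0500
  k=1: S(1,-1) = 0.9511; S(1,+0) = 1.0500; S(1,+1) = 1.1592
  k=2: S(2,-2) = 0.8614; S(2,-1) = 0.9511; S(2,+0) = 1.0500; S(2,+1) = 1.1592; S(2,+2) = 1.2798
Terminal payoffs V(N, j) = max(K - S_T, 0):
  V(2,-2) = 0.208569; V(2,-1) = 0.118947; V(2,+0) = 0.020000; V(2,+1) = 0.000000; V(2,+2) = 0.000000
Backward induction: V(k, j) = exp(-r*dt) * [p_u * V(k+1, j+1) + p_m * V(k+1, j) + p_d * V(k+1, j-1)]
  V(1,-1) = exp(-r*dt) * [p_u*0.020000 + p_m*0.118947 + p_d*0.208569] = 0.116662
  V(1,+0) = exp(-r*dt) * [p_u*0.000000 + p_m*0.020000 + p_d*0.118947] = 0.032803
  V(1,+1) = exp(-r*dt) * [p_u*0.000000 + p_m*0.000000 + p_d*0.020000] = 0.003279
  V(0,+0) = exp(-r*dt) * [p_u*0.003279 + p_m*0.032803 + p_d*0.116662] = 0.041494

Answer: Price = V(0,0) = 0.0415


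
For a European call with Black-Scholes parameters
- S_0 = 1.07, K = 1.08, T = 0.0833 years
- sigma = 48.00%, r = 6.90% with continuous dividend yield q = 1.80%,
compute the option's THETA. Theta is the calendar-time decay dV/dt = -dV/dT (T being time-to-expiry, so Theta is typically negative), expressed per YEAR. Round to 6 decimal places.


d1 = 0.0327861054; d2 = -0.1057502436
phi(d1) = 0.3987279208; exp(-qT) = 0.9985017235; exp(-rT) = 0.9942687864
Theta = -S*exp(-qT)*phi(d1)*sigma/(2*sqrt(T)) - r*K*exp(-rT)*N(d2) + q*S*exp(-qT)*N(d1)
N(d1) = 0.5130774207; N(d2) = 0.4578902576; sqrt(T) = 0.2886173938
Term 1 = -1.0700 * 0.9985017235 * 0.3987279208 * 0.4800 / (2 * 0.2886173938) = -0.3542403152
Term 2 = -0.0690 * 1.0800 * 0.9942687864 * 0.4578902576 = -0.0339264216
Term 3 = 0.0180 * 1.0700 * 0.9985017235 * 0.5130774207 = 0.0098670653
Theta = -0.3542403152 + (-0.0339264216) + (0.0098670653) = -0.378300

Answer: Theta = -0.378300


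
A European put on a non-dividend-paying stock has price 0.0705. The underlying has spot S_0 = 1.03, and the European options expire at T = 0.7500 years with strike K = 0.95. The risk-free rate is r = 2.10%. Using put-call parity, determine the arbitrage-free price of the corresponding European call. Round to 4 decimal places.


Put-call parity: C - P = S_0 * exp(-qT) - K * exp(-rT).
S_0 * exp(-qT) = 1.0300 * 1.00000000 = 1.03000000
K * exp(-rT) = 0.9500 * 0.98437338 = 0.93515471
C = P + S*exp(-qT) - K*exp(-rT)
C = 0.0705 + 1.03000000 - 0.93515471 = 0.1653

Answer: Call price = 0.1653


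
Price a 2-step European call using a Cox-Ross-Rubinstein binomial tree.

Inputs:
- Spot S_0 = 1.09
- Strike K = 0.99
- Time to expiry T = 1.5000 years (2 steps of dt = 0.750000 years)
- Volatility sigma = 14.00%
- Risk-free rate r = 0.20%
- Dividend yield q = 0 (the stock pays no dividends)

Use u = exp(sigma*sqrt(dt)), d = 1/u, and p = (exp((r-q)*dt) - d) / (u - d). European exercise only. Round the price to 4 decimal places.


Answer: Price = V(0,0) = 0.1399

Derivation:
dt = T/N = 0.750000
u = exp(sigma*sqrt(dt)) = 1.128900; d = 1/u = 0.885818
p = (exp((r-q)*dt) - d) / (u - d) = 0.475902
Discount per step: exp(-r*dt) = 0.998501
Stock lattice S(k, i) with i counting down-moves:
  k=0: S(0,0) = 1.0900
  k=1: S(1,0) = 1.2305; S(1,1) = 0.9655
  k=2: S(2,0) = 1.3891; S(2,1) = 1.0900; S(2,2) = 0.8553
Terminal payoffs V(N, i) = max(S_T - K, 0):
  V(2,0) = 0.399112; V(2,1) = 0.100000; V(2,2) = 0.000000
Backward induction: V(k, i) = exp(-r*dt) * [p * V(k+1, i) + (1-p) * V(k+1, i+1)].
  V(1,0) = exp(-r*dt) * [p*0.399112 + (1-p)*0.100000] = 0.241985
  V(1,1) = exp(-r*dt) * [p*0.100000 + (1-p)*0.000000] = 0.047519
  V(0,0) = exp(-r*dt) * [p*0.241985 + (1-p)*0.047519] = 0.139856


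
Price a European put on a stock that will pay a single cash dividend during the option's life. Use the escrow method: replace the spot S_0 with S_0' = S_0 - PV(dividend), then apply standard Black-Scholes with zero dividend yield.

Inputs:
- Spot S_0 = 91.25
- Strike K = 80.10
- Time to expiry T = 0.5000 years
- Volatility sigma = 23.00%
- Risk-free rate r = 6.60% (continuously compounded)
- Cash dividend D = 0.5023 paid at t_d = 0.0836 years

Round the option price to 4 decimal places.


PV(D) = D * exp(-r * t_d) = 0.5023 * 0.99449759 = 0.49953614
S_0' = S_0 - PV(D) = 91.2500 - 0.49953614 = 90.75046386
d1 = (ln(S_0'/K) + (r + sigma^2/2)*T) / (sigma*sqrt(T)) = 1.05182275
d2 = d1 - sigma*sqrt(T) = 0.88918819
exp(-rT) = 0.96753856
N(-d1) = 0.14644044; N(-d2) = 0.18695097
P = K * exp(-rT) * N(-d2) - S_0' * N(-d1) = 80.1000 * 0.96753856 * 0.18695097 - 90.75046386 * 0.14644044 = 1.1991

Answer: Price = 1.1991


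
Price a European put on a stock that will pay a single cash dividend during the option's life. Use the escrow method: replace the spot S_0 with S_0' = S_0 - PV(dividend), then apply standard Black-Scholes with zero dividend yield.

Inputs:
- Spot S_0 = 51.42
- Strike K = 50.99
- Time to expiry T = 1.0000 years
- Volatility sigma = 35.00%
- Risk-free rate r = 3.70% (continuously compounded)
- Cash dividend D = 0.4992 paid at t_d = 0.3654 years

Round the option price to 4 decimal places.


PV(D) = D * exp(-r * t_d) = 0.4992 * 0.98657118 = 0.49249633
S_0' = S_0 - PV(D) = 51.4200 - 0.49249633 = 50.92750367
d1 = (ln(S_0'/K) + (r + sigma^2/2)*T) / (sigma*sqrt(T)) = 0.27721026
d2 = d1 - sigma*sqrt(T) = -0.07278974
exp(-rT) = 0.96367614
N(-d1) = 0.39080933; N(-d2) = 0.52901328
P = K * exp(-rT) * N(-d2) - S_0' * N(-d1) = 50.9900 * 0.96367614 * 0.52901328 - 50.92750367 * 0.39080933 = 6.0916

Answer: Price = 6.0916


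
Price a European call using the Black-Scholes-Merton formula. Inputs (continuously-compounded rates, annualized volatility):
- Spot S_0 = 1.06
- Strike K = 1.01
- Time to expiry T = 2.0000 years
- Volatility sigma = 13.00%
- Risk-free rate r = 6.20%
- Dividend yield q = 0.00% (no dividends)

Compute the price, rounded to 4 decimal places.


Answer: Price = 0.1845

Derivation:
d1 = (ln(S/K) + (r - q + 0.5*sigma^2) * T) / (sigma * sqrt(T)) = 1.02921338
d2 = d1 - sigma * sqrt(T) = 0.84536561
exp(-rT) = 0.88337984; exp(-qT) = 1.00000000
C = S_0 * exp(-qT) * N(d1) - K * exp(-rT) * N(d2)
N(d1) = 0.84831029; N(d2) = 0.80104663
C = 1.0600 * 1.00000000 * 0.84831029 - 1.0100 * 0.88337984 * 0.80104663 = 0.1845


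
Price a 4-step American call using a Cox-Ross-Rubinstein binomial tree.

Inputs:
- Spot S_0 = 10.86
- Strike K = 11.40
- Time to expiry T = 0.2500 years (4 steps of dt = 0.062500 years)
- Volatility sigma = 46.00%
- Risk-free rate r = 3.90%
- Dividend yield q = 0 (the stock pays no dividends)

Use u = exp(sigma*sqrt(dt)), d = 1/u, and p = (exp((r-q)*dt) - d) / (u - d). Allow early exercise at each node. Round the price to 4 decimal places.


dt = T/N = 0.062500
u = exp(sigma*sqrt(dt)) = 1.121873; d = 1/u = 0.891366
p = (exp((r-q)*dt) - d) / (u - d) = 0.481869
Discount per step: exp(-r*dt) = 0.997565
Stock lattice S(k, i) with i counting down-moves:
  k=0: S(0,0) = 10.8600
  k=1: S(1,0) = 12.1835; S(1,1) = 9.6802
  k=2: S(2,0) = 13.6684; S(2,1) = 10.8600; S(2,2) = 8.6286
  k=3: S(3,0) = 15.3342; S(3,1) = 12.1835; S(3,2) = 9.6802; S(3,3) = 7.6913
  k=4: S(4,0) = 17.2030; S(4,1) = 13.6684; S(4,2) = 10.8600; S(4,3) = 8.6286; S(4,4) = 6.8557
Terminal payoffs V(N, i) = max(S_T - K, 0):
  V(4,0) = 5.803043; V(4,1) = 2.268396; V(4,2) = 0.000000; V(4,3) = 0.000000; V(4,4) = 0.000000
Backward induction: V(k, i) = exp(-r*dt) * [p * V(k+1, i) + (1-p) * V(k+1, i+1)]; then take max(V_cont, immediate exercise) for American.
  V(3,0) = exp(-r*dt) * [p*5.803043 + (1-p)*2.268396] = 3.961964; exercise = 3.934211; V(3,0) = max -> 3.961964
  V(3,1) = exp(-r*dt) * [p*2.268396 + (1-p)*0.000000] = 1.090409; exercise = 0.783546; V(3,1) = max -> 1.090409
  V(3,2) = exp(-r*dt) * [p*0.000000 + (1-p)*0.000000] = 0.000000; exercise = 0.000000; V(3,2) = max -> 0.000000
  V(3,3) = exp(-r*dt) * [p*0.000000 + (1-p)*0.000000] = 0.000000; exercise = 0.000000; V(3,3) = max -> 0.000000
  V(2,0) = exp(-r*dt) * [p*3.961964 + (1-p)*1.090409] = 2.468099; exercise = 2.268396; V(2,0) = max -> 2.468099
  V(2,1) = exp(-r*dt) * [p*1.090409 + (1-p)*0.000000] = 0.524155; exercise = 0.000000; V(2,1) = max -> 0.524155
  V(2,2) = exp(-r*dt) * [p*0.000000 + (1-p)*0.000000] = 0.000000; exercise = 0.000000; V(2,2) = max -> 0.000000
  V(1,0) = exp(-r*dt) * [p*2.468099 + (1-p)*0.524155] = 1.457325; exercise = 0.783546; V(1,0) = max -> 1.457325
  V(1,1) = exp(-r*dt) * [p*0.524155 + (1-p)*0.000000] = 0.251959; exercise = 0.000000; V(1,1) = max -> 0.251959
  V(0,0) = exp(-r*dt) * [p*1.457325 + (1-p)*0.251959] = 0.830760; exercise = 0.000000; V(0,0) = max -> 0.830760

Answer: Price = V(0,0) = 0.8308


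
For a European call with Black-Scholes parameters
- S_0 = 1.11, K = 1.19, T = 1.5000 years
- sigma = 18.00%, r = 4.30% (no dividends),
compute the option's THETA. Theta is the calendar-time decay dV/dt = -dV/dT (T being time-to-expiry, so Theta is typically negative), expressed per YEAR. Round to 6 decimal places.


d1 = 0.0871233976; d2 = -0.1333306792
phi(d1) = 0.3974310669; exp(-qT) = 1.0000000000; exp(-rT) = 0.9375361143
Theta = -S*exp(-qT)*phi(d1)*sigma/(2*sqrt(T)) - r*K*exp(-rT)*N(d2) + q*S*exp(-qT)*N(d1)
N(d1) = 0.5347132863; N(d2) = 0.4469659329; sqrt(T) = 1.2247448714
Term 1 = -1.1100 * 1.0000000000 * 0.3974310669 * 0.1800 / (2 * 1.2247448714) = -0.0324176606
Term 2 = -0.0430 * 1.1900 * 0.9375361143 * 0.4469659329 = -0.0214426198
Term 3 = 0 (no dividend yield, q = 0)
Theta = -0.0324176606 + (-0.0214426198) + (0.0000000000) = -0.053860

Answer: Theta = -0.053860


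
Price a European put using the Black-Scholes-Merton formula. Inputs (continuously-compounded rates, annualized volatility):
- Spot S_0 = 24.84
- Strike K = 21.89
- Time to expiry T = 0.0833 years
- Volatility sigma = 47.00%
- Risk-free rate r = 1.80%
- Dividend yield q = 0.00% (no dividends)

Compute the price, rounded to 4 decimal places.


Answer: Price = 0.2927

Derivation:
d1 = (ln(S/K) + (r - q + 0.5*sigma^2) * T) / (sigma * sqrt(T)) = 1.01087397
d2 = d1 - sigma * sqrt(T) = 0.87522379
exp(-rT) = 0.99850172; exp(-qT) = 1.00000000
P = K * exp(-rT) * N(-d2) - S_0 * exp(-qT) * N(-d1)
N(-d1) = 0.15603838; N(-d2) = 0.19072608
P = 21.8900 * 0.99850172 * 0.19072608 - 24.8400 * 1.00000000 * 0.15603838 = 0.2927


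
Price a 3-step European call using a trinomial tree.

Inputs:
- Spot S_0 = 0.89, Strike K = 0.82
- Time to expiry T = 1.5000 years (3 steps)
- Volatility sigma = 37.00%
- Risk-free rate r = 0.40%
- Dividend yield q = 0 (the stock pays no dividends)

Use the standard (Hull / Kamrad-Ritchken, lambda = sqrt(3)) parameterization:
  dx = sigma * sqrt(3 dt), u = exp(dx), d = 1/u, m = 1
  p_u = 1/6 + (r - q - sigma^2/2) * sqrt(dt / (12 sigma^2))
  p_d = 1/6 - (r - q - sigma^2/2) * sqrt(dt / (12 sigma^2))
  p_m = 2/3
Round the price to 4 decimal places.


dt = T/N = 0.500000; dx = sigma*sqrt(3*dt) = 0.453156
u = exp(dx) = 1.573269; d = 1/u = 0.635619
p_u = 0.131110, p_m = 0.666667, p_d = 0.202223
Discount per step: exp(-r*dt) = 0.998002
Stock lattice S(k, j) with j the centered position index:
  k=0: S(0,+0) = 0.8900
  k=1: S(1,-1) = 0.5657; S(1,+0) = 0.8900; S(1,+1) = 1.4002
  k=2: S(2,-2) = 0.3596; S(2,-1) = 0.5657; S(2,+0) = 0.8900; S(2,+1) = 1.4002; S(2,+2) = 2.2029
  k=3: S(3,-3) = 0.2285; S(3,-2) = 0.3596; S(3,-1) = 0.5657; S(3,+0) = 0.8900; S(3,+1) = 1.4002; S(3,+2) = 2.2029; S(3,+3) = 3.4658
Terminal payoffs V(N, j) = max(S_T - K, 0):
  V(3,-3) = 0.000000; V(3,-2) = 0.000000; V(3,-1) = 0.000000; V(3,+0) = 0.070000; V(3,+1) = 0.580209; V(3,+2) = 1.382906; V(3,+3) = 2.645764
Backward induction: V(k, j) = exp(-r*dt) * [p_u * V(k+1, j+1) + p_m * V(k+1, j) + p_d * V(k+1, j-1)]
  V(2,-2) = exp(-r*dt) * [p_u*0.000000 + p_m*0.000000 + p_d*0.000000] = 0.000000
  V(2,-1) = exp(-r*dt) * [p_u*0.070000 + p_m*0.000000 + p_d*0.000000] = 0.009159
  V(2,+0) = exp(-r*dt) * [p_u*0.580209 + p_m*0.070000 + p_d*0.000000] = 0.122493
  V(2,+1) = exp(-r*dt) * [p_u*1.382906 + p_m*0.580209 + p_d*0.070000] = 0.581112
  V(2,+2) = exp(-r*dt) * [p_u*2.645764 + p_m*1.382906 + p_d*0.580209] = 1.383387
  V(1,-1) = exp(-r*dt) * [p_u*0.122493 + p_m*0.009159 + p_d*0.000000] = 0.022122
  V(1,+0) = exp(-r*dt) * [p_u*0.581112 + p_m*0.122493 + p_d*0.009159] = 0.159385
  V(1,+1) = exp(-r*dt) * [p_u*1.383387 + p_m*0.581112 + p_d*0.122493] = 0.592369
  V(0,+0) = exp(-r*dt) * [p_u*0.592369 + p_m*0.159385 + p_d*0.022122] = 0.188020

Answer: Price = V(0,0) = 0.1880


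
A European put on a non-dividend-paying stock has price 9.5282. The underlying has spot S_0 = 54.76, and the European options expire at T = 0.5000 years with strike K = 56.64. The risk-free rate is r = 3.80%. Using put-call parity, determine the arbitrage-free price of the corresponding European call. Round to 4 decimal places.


Answer: Call price = 8.7142

Derivation:
Put-call parity: C - P = S_0 * exp(-qT) - K * exp(-rT).
S_0 * exp(-qT) = 54.7600 * 1.00000000 = 54.76000000
K * exp(-rT) = 56.6400 * 0.98117936 = 55.57399908
C = P + S*exp(-qT) - K*exp(-rT)
C = 9.5282 + 54.76000000 - 55.57399908 = 8.7142


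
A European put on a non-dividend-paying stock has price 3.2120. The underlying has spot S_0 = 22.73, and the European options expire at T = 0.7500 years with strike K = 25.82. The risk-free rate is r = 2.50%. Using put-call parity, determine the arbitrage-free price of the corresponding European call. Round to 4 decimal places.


Answer: Call price = 0.6016

Derivation:
Put-call parity: C - P = S_0 * exp(-qT) - K * exp(-rT).
S_0 * exp(-qT) = 22.7300 * 1.00000000 = 22.73000000
K * exp(-rT) = 25.8200 * 0.98142469 = 25.34038544
C = P + S*exp(-qT) - K*exp(-rT)
C = 3.2120 + 22.73000000 - 25.34038544 = 0.6016


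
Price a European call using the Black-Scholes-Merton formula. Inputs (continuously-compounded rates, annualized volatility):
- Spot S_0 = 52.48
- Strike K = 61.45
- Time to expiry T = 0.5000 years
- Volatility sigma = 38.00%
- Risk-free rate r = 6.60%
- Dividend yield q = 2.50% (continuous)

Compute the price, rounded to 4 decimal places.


Answer: Price = 2.8868

Derivation:
d1 = (ln(S/K) + (r - q + 0.5*sigma^2) * T) / (sigma * sqrt(T)) = -0.37659648
d2 = d1 - sigma * sqrt(T) = -0.64529706
exp(-rT) = 0.96753856; exp(-qT) = 0.98757780
C = S_0 * exp(-qT) * N(d1) - K * exp(-rT) * N(d2)
N(d1) = 0.35323675; N(d2) = 0.25936735
C = 52.4800 * 0.98757780 * 0.35323675 - 61.4500 * 0.96753856 * 0.25936735 = 2.8868


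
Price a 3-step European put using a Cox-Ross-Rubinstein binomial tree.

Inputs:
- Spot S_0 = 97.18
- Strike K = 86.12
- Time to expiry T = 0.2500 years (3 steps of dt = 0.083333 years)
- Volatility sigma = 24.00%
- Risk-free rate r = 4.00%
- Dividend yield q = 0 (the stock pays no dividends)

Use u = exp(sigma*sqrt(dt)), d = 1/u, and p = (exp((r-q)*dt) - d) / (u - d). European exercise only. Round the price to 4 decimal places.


dt = T/N = 0.083333
u = exp(sigma*sqrt(dt)) = 1.071738; d = 1/u = 0.933063
p = (exp((r-q)*dt) - d) / (u - d) = 0.506764
Discount per step: exp(-r*dt) = 0.996672
Stock lattice S(k, i) with i counting down-moves:
  k=0: S(0,0) = 97.1800
  k=1: S(1,0) = 104.1515; S(1,1) = 90.6751
  k=2: S(2,0) = 111.6232; S(2,1) = 97.1800; S(2,2) = 84.6056
  k=3: S(3,0) = 119.6309; S(3,1) = 104.1515; S(3,2) = 90.6751; S(3,3) = 78.9424
Terminal payoffs V(N, i) = max(K - S_T, 0):
  V(3,0) = 0.000000; V(3,1) = 0.000000; V(3,2) = 0.000000; V(3,3) = 7.177572
Backward induction: V(k, i) = exp(-r*dt) * [p * V(k+1, i) + (1-p) * V(k+1, i+1)].
  V(2,0) = exp(-r*dt) * [p*0.000000 + (1-p)*0.000000] = 0.000000
  V(2,1) = exp(-r*dt) * [p*0.000000 + (1-p)*0.000000] = 0.000000
  V(2,2) = exp(-r*dt) * [p*0.000000 + (1-p)*7.177572] = 3.528459
  V(1,0) = exp(-r*dt) * [p*0.000000 + (1-p)*0.000000] = 0.000000
  V(1,1) = exp(-r*dt) * [p*0.000000 + (1-p)*3.528459] = 1.734573
  V(0,0) = exp(-r*dt) * [p*0.000000 + (1-p)*1.734573] = 0.852707

Answer: Price = V(0,0) = 0.8527


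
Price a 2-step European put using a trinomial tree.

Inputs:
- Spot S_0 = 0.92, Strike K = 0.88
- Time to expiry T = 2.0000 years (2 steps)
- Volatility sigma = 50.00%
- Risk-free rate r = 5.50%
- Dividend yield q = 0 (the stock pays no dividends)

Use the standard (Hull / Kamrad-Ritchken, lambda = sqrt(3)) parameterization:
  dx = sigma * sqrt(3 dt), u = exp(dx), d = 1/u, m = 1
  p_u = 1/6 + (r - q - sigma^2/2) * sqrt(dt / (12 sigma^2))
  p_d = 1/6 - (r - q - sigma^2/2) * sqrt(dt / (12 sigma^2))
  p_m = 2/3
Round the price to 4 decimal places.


Answer: Price = V(0,0) = 0.1495

Derivation:
dt = T/N = 1.000000; dx = sigma*sqrt(3*dt) = 0.866025
u = exp(dx) = 2.377443; d = 1/u = 0.420620
p_u = 0.126252, p_m = 0.666667, p_d = 0.207081
Discount per step: exp(-r*dt) = 0.946485
Stock lattice S(k, j) with j the centered position index:
  k=0: S(0,+0) = 0.9200
  k=1: S(1,-1) = 0.3870; S(1,+0) = 0.9200; S(1,+1) = 2.1872
  k=2: S(2,-2) = 0.1628; S(2,-1) = 0.3870; S(2,+0) = 0.9200; S(2,+1) = 2.1872; S(2,+2) = 5.2001
Terminal payoffs V(N, j) = max(K - S_T, 0):
  V(2,-2) = 0.717232; V(2,-1) = 0.493030; V(2,+0) = 0.000000; V(2,+1) = 0.000000; V(2,+2) = 0.000000
Backward induction: V(k, j) = exp(-r*dt) * [p_u * V(k+1, j+1) + p_m * V(k+1, j) + p_d * V(k+1, j-1)]
  V(1,-1) = exp(-r*dt) * [p_u*0.000000 + p_m*0.493030 + p_d*0.717232] = 0.451674
  V(1,+0) = exp(-r*dt) * [p_u*0.000000 + p_m*0.000000 + p_d*0.493030] = 0.096633
  V(1,+1) = exp(-r*dt) * [p_u*0.000000 + p_m*0.000000 + p_d*0.000000] = 0.000000
  V(0,+0) = exp(-r*dt) * [p_u*0.000000 + p_m*0.096633 + p_d*0.451674] = 0.149502


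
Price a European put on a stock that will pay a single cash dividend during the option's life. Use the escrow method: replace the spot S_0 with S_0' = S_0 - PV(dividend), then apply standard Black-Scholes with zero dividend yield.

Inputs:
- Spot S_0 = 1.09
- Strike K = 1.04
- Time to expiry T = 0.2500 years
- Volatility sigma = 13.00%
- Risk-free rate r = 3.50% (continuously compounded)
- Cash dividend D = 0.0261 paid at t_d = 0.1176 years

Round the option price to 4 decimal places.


Answer: Price = 0.0138

Derivation:
PV(D) = D * exp(-r * t_d) = 0.0261 * 0.99589246 = 0.02599279
S_0' = S_0 - PV(D) = 1.0900 - 0.02599279 = 1.06400721
d1 = (ln(S_0'/K) + (r + sigma^2/2)*T) / (sigma*sqrt(T)) = 0.51821463
d2 = d1 - sigma*sqrt(T) = 0.45321463
exp(-rT) = 0.99128817
N(-d1) = 0.30215426; N(-d2) = 0.32519710
P = K * exp(-rT) * N(-d2) - S_0' * N(-d1) = 1.0400 * 0.99128817 * 0.32519710 - 1.06400721 * 0.30215426 = 0.0138


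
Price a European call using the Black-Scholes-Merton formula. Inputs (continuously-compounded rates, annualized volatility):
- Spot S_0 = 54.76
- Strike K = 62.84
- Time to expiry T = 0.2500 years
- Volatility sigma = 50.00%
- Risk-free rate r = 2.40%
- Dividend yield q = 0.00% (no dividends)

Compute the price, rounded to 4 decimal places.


Answer: Price = 2.7630

Derivation:
d1 = (ln(S/K) + (r - q + 0.5*sigma^2) * T) / (sigma * sqrt(T)) = -0.40152725
d2 = d1 - sigma * sqrt(T) = -0.65152725
exp(-rT) = 0.99401796; exp(-qT) = 1.00000000
C = S_0 * exp(-qT) * N(d1) - K * exp(-rT) * N(d2)
N(d1) = 0.34401599; N(d2) = 0.25735310
C = 54.7600 * 1.00000000 * 0.34401599 - 62.8400 * 0.99401796 * 0.25735310 = 2.7630


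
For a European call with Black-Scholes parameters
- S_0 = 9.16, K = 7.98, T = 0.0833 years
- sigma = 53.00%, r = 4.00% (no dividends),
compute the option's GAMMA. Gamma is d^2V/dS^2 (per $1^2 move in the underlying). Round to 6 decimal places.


Answer: Gamma = 0.172722

Derivation:
d1 = 0.9998171733; d2 = 0.8468499546
phi(d1) = 0.2420149632; exp(-qT) = 1.0000000000; exp(-rT) = 0.9966735450
Gamma = exp(-qT) * phi(d1) / (S * sigma * sqrt(T)) = 1.0000000000 * 0.2420149632 / (9.1600 * 0.5300 * 0.2886173938) = 0.172722


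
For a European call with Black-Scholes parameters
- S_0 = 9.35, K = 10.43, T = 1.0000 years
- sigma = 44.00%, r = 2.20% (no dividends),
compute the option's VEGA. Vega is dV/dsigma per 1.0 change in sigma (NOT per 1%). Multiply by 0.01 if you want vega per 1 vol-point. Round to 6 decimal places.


d1 = 0.0215683507; d2 = -0.4184316493
phi(d1) = 0.3988494985; exp(-qT) = 1.0000000000; exp(-rT) = 0.9782402351
Vega = S * exp(-qT) * phi(d1) * sqrt(T) = 9.3500 * 1.0000000000 * 0.3988494985 * 1.0000000000 = 3.729243

Answer: Vega = 3.729243


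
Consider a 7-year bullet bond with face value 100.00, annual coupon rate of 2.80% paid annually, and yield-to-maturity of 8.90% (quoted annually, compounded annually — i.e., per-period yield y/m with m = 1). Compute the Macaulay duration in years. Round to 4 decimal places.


Answer: Macaulay duration = 6.3177 years

Derivation:
Coupon per period c = face * coupon_rate / m = 2.800000
Periods per year m = 1; per-period yield y/m = 0.089000
Number of cashflows N = 7
Cashflows (t years, CF_t, discount factor 1/(1+y/m)^(m*t), PV):
  t = 1.0000: CF_t = 2.800000, DF = 0.918274, PV = 2.571166
  t = 2.0000: CF_t = 2.800000, DF = 0.843226, PV = 2.361034
  t = 3.0000: CF_t = 2.800000, DF = 0.774313, PV = 2.168075
  t = 4.0000: CF_t = 2.800000, DF = 0.711031, PV = 1.990887
  t = 5.0000: CF_t = 2.800000, DF = 0.652921, PV = 1.828179
  t = 6.0000: CF_t = 2.800000, DF = 0.599560, PV = 1.678768
  t = 7.0000: CF_t = 102.800000, DF = 0.550560, PV = 56.597592
Price P = sum_t PV_t = 69.195702
Macaulay numerator sum_t t * PV_t:
  t * PV_t at t = 1.0000: 2.571166
  t * PV_t at t = 2.0000: 4.722068
  t * PV_t at t = 3.0000: 6.504226
  t * PV_t at t = 4.0000: 7.963546
  t * PV_t at t = 5.0000: 9.140893
  t * PV_t at t = 6.0000: 10.072610
  t * PV_t at t = 7.0000: 396.183146
Macaulay duration D = (sum_t t * PV_t) / P = 437.157656 / 69.195702 = 6.317700


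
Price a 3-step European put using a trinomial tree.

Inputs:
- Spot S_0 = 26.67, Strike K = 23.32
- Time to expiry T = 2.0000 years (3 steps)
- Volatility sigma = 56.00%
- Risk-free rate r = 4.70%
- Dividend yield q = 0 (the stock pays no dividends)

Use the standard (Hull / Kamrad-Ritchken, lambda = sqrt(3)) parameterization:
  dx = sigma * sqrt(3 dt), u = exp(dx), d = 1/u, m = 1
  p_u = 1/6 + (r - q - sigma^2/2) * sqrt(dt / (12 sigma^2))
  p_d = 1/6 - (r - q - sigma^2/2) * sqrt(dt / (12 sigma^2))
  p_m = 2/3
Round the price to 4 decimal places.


dt = T/N = 0.666667; dx = sigma*sqrt(3*dt) = 0.791960
u = exp(dx) = 2.207718; d = 1/u = 0.452956
p_u = 0.120452, p_m = 0.666667, p_d = 0.212881
Discount per step: exp(-r*dt) = 0.969152
Stock lattice S(k, j) with j the centered position index:
  k=0: S(0,+0) = 26.6700
  k=1: S(1,-1) = 12.0803; S(1,+0) = 26.6700; S(1,+1) = 58.8799
  k=2: S(2,-2) = 5.4719; S(2,-1) = 12.0803; S(2,+0) = 26.6700; S(2,+1) = 58.8799; S(2,+2) = 129.9901
  k=3: S(3,-3) = 2.4785; S(3,-2) = 5.4719; S(3,-1) = 12.0803; S(3,+0) = 26.6700; S(3,+1) = 58.8799; S(3,+2) = 129.9901; S(3,+3) = 286.9816
Terminal payoffs V(N, j) = max(K - S_T, 0):
  V(3,-3) = 20.841483; V(3,-2) = 17.848132; V(3,-1) = 11.239655; V(3,+0) = 0.000000; V(3,+1) = 0.000000; V(3,+2) = 0.000000; V(3,+3) = 0.000000
Backward induction: V(k, j) = exp(-r*dt) * [p_u * V(k+1, j+1) + p_m * V(k+1, j) + p_d * V(k+1, j-1)]
  V(2,-2) = exp(-r*dt) * [p_u*11.239655 + p_m*17.848132 + p_d*20.841483] = 17.143681
  V(2,-1) = exp(-r*dt) * [p_u*0.000000 + p_m*11.239655 + p_d*17.848132] = 10.944284
  V(2,+0) = exp(-r*dt) * [p_u*0.000000 + p_m*0.000000 + p_d*11.239655] = 2.318901
  V(2,+1) = exp(-r*dt) * [p_u*0.000000 + p_m*0.000000 + p_d*0.000000] = 0.000000
  V(2,+2) = exp(-r*dt) * [p_u*0.000000 + p_m*0.000000 + p_d*0.000000] = 0.000000
  V(1,-1) = exp(-r*dt) * [p_u*2.318901 + p_m*10.944284 + p_d*17.143681] = 10.878807
  V(1,+0) = exp(-r*dt) * [p_u*0.000000 + p_m*2.318901 + p_d*10.944284] = 3.756208
  V(1,+1) = exp(-r*dt) * [p_u*0.000000 + p_m*0.000000 + p_d*2.318901] = 0.478422
  V(0,+0) = exp(-r*dt) * [p_u*0.478422 + p_m*3.756208 + p_d*10.878807] = 4.727195

Answer: Price = V(0,0) = 4.7272


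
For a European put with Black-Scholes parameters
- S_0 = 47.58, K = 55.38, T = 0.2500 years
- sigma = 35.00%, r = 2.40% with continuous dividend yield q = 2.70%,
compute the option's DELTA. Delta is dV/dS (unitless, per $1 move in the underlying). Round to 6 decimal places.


d1 = -0.7842486450; d2 = -0.9592486450
phi(d1) = 0.2933286865; exp(-qT) = 0.9932727301; exp(-rT) = 0.9940179641
N(-d1) = 0.7835528867
Delta = -exp(-qT) * N(-d1) = -0.9932727301 * 0.7835528867 = -0.778282

Answer: Delta = -0.778282


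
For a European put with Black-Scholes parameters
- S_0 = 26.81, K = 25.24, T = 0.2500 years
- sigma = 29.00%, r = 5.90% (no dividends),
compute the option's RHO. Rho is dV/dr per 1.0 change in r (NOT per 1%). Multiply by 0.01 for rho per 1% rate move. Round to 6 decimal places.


d1 = 0.5903959626; d2 = 0.4453959626
phi(d1) = 0.3351348705; exp(-qT) = 1.0000000000; exp(-rT) = 0.9853582484
N(-d2) = 0.3280168147
Rho = -K*T*exp(-rT)*N(-d2) = -25.2400 * 0.2500 * 0.9853582484 * 0.3280168147 = -2.039481

Answer: Rho = -2.039481


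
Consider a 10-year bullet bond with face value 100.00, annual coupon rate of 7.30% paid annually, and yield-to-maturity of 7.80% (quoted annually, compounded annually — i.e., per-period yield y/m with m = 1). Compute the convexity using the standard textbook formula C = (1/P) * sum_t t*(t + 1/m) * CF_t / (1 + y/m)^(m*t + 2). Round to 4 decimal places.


Answer: Convexity = 62.4229

Derivation:
Coupon per period c = face * coupon_rate / m = 7.300000
Periods per year m = 1; per-period yield y/m = 0.078000
Number of cashflows N = 10
Cashflows (t years, CF_t, discount factor 1/(1+y/m)^(m*t), PV):
  t = 1.0000: CF_t = 7.300000, DF = 0.927644, PV = 6.771800
  t = 2.0000: CF_t = 7.300000, DF = 0.860523, PV = 6.281818
  t = 3.0000: CF_t = 7.300000, DF = 0.798259, PV = 5.827289
  t = 4.0000: CF_t = 7.300000, DF = 0.740500, PV = 5.405649
  t = 5.0000: CF_t = 7.300000, DF = 0.686920, PV = 5.014516
  t = 6.0000: CF_t = 7.300000, DF = 0.637217, PV = 4.651685
  t = 7.0000: CF_t = 7.300000, DF = 0.591111, PV = 4.315107
  t = 8.0000: CF_t = 7.300000, DF = 0.548340, PV = 4.002882
  t = 9.0000: CF_t = 7.300000, DF = 0.508664, PV = 3.713248
  t = 10.0000: CF_t = 107.300000, DF = 0.471859, PV = 50.630488
Price P = sum_t PV_t = 96.614482
Convexity numerator sum_t t*(t + 1/m) * CF_t / (1+y/m)^(m*t + 2):
  t = 1.0000: term = 11.654579
  t = 2.0000: term = 32.433892
  t = 3.0000: term = 60.174197
  t = 4.0000: term = 93.033699
  t = 5.0000: term = 129.453200
  t = 6.0000: term = 168.121038
  t = 7.0000: term = 207.941915
  t = 8.0000: term = 248.009175
  t = 9.0000: term = 287.580212
  t = 10.0000: term = 4792.556891
Convexity = (1/P) * sum = 6030.958798 / 96.614482 = 62.422928


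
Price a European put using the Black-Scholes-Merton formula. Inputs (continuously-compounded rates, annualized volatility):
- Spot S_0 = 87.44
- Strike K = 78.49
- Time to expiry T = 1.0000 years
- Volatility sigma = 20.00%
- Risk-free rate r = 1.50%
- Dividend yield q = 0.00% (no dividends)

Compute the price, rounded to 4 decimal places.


Answer: Price = 2.6999

Derivation:
d1 = (ln(S/K) + (r - q + 0.5*sigma^2) * T) / (sigma * sqrt(T)) = 0.71490808
d2 = d1 - sigma * sqrt(T) = 0.51490808
exp(-rT) = 0.98511194; exp(-qT) = 1.00000000
P = K * exp(-rT) * N(-d2) - S_0 * exp(-qT) * N(-d1)
N(-d1) = 0.23733292; N(-d2) = 0.30330863
P = 78.4900 * 0.98511194 * 0.30330863 - 87.4400 * 1.00000000 * 0.23733292 = 2.6999


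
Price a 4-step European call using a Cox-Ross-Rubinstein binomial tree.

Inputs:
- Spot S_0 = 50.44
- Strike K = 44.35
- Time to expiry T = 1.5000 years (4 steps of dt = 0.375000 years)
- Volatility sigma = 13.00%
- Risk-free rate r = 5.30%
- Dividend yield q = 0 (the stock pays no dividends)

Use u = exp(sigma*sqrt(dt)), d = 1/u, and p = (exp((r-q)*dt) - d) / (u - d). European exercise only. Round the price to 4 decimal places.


Answer: Price = V(0,0) = 9.8325

Derivation:
dt = T/N = 0.375000
u = exp(sigma*sqrt(dt)) = 1.082863; d = 1/u = 0.923478
p = (exp((r-q)*dt) - d) / (u - d) = 0.606054
Discount per step: exp(-r*dt) = 0.980321
Stock lattice S(k, i) with i counting down-moves:
  k=0: S(0,0) = 50.4400
  k=1: S(1,0) = 54.6196; S(1,1) = 46.5802
  k=2: S(2,0) = 59.1455; S(2,1) = 50.4400; S(2,2) = 43.0158
  k=3: S(3,0) = 64.0465; S(3,1) = 54.6196; S(3,2) = 46.5802; S(3,3) = 39.7241
  k=4: S(4,0) = 69.3536; S(4,1) = 59.1455; S(4,2) = 50.4400; S(4,3) = 43.0158; S(4,4) = 36.6844
Terminal payoffs V(N, i) = max(S_T - K, 0):
  V(4,0) = 25.003608; V(4,1) = 14.795549; V(4,2) = 6.090000; V(4,3) = 0.000000; V(4,4) = 0.000000
Backward induction: V(k, i) = exp(-r*dt) * [p * V(k+1, i) + (1-p) * V(k+1, i+1)].
  V(3,0) = exp(-r*dt) * [p*25.003608 + (1-p)*14.795549] = 20.569279
  V(3,1) = exp(-r*dt) * [p*14.795549 + (1-p)*6.090000] = 11.142362
  V(3,2) = exp(-r*dt) * [p*6.090000 + (1-p)*0.000000] = 3.618236
  V(3,3) = exp(-r*dt) * [p*0.000000 + (1-p)*0.000000] = 0.000000
  V(2,0) = exp(-r*dt) * [p*20.569279 + (1-p)*11.142362] = 16.523884
  V(2,1) = exp(-r*dt) * [p*11.142362 + (1-p)*3.618236] = 8.017323
  V(2,2) = exp(-r*dt) * [p*3.618236 + (1-p)*0.000000] = 2.149693
  V(1,0) = exp(-r*dt) * [p*16.523884 + (1-p)*8.017323] = 12.913533
  V(1,1) = exp(-r*dt) * [p*8.017323 + (1-p)*2.149693] = 5.593510
  V(0,0) = exp(-r*dt) * [p*12.913533 + (1-p)*5.593510] = 9.832463


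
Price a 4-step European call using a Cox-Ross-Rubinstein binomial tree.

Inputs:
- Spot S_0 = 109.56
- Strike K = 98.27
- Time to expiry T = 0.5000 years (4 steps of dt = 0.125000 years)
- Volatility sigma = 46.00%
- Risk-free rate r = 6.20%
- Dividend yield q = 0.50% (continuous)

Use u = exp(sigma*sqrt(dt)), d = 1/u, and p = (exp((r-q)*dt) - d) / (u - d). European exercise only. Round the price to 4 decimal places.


dt = T/N = 0.125000
u = exp(sigma*sqrt(dt)) = 1.176607; d = 1/u = 0.849902
p = (exp((r-q)*dt) - d) / (u - d) = 0.481317
Discount per step: exp(-r*dt) = 0.992280
Stock lattice S(k, i) with i counting down-moves:
  k=0: S(0,0) = 109.5600
  k=1: S(1,0) = 128.9090; S(1,1) = 93.1152
  k=2: S(2,0) = 151.6752; S(2,1) = 109.5600; S(2,2) = 79.1388
  k=3: S(3,0) = 178.4621; S(3,1) = 128.9090; S(3,2) = 93.1152; S(3,3) = 67.2602
  k=4: S(4,0) = 209.9796; S(4,1) = 151.6752; S(4,2) = 109.5600; S(4,3) = 79.1388; S(4,4) = 57.1646
Terminal payoffs V(N, i) = max(S_T - K, 0):
  V(4,0) = 111.709642; V(4,1) = 53.405211; V(4,2) = 11.290000; V(4,3) = 0.000000; V(4,4) = 0.000000
Backward induction: V(k, i) = exp(-r*dt) * [p * V(k+1, i) + (1-p) * V(k+1, i+1)].
  V(3,0) = exp(-r*dt) * [p*111.709642 + (1-p)*53.405211] = 80.839204
  V(3,1) = exp(-r*dt) * [p*53.405211 + (1-p)*11.290000] = 31.317129
  V(3,2) = exp(-r*dt) * [p*11.290000 + (1-p)*0.000000] = 5.392121
  V(3,3) = exp(-r*dt) * [p*0.000000 + (1-p)*0.000000] = 0.000000
  V(2,0) = exp(-r*dt) * [p*80.839204 + (1-p)*31.317129] = 54.727176
  V(2,1) = exp(-r*dt) * [p*31.317129 + (1-p)*5.392121] = 17.732316
  V(2,2) = exp(-r*dt) * [p*5.392121 + (1-p)*0.000000] = 2.575285
  V(1,0) = exp(-r*dt) * [p*54.727176 + (1-p)*17.732316] = 35.264222
  V(1,1) = exp(-r*dt) * [p*17.732316 + (1-p)*2.575285] = 9.794424
  V(0,0) = exp(-r*dt) * [p*35.264222 + (1-p)*9.794424] = 21.883225

Answer: Price = V(0,0) = 21.8832


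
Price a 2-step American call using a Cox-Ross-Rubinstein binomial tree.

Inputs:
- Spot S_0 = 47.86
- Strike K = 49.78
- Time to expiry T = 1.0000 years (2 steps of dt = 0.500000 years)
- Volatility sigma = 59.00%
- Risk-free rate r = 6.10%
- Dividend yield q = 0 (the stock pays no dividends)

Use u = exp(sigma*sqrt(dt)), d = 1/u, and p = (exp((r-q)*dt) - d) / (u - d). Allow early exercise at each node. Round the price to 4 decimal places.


Answer: Price = V(0,0) = 10.6772

Derivation:
dt = T/N = 0.500000
u = exp(sigma*sqrt(dt)) = 1.517695; d = 1/u = 0.658894
p = (exp((r-q)*dt) - d) / (u - d) = 0.433250
Discount per step: exp(-r*dt) = 0.969960
Stock lattice S(k, i) with i counting down-moves:
  k=0: S(0,0) = 47.8600
  k=1: S(1,0) = 72.6369; S(1,1) = 31.5347
  k=2: S(2,0) = 110.2407; S(2,1) = 47.8600; S(2,2) = 20.7780
Terminal payoffs V(N, i) = max(S_T - K, 0):
  V(2,0) = 60.460692; V(2,1) = 0.000000; V(2,2) = 0.000000
Backward induction: V(k, i) = exp(-r*dt) * [p * V(k+1, i) + (1-p) * V(k+1, i+1)]; then take max(V_cont, immediate exercise) for American.
  V(1,0) = exp(-r*dt) * [p*60.460692 + (1-p)*0.000000] = 25.407743; exercise = 22.856902; V(1,0) = max -> 25.407743
  V(1,1) = exp(-r*dt) * [p*0.000000 + (1-p)*0.000000] = 0.000000; exercise = 0.000000; V(1,1) = max -> 0.000000
  V(0,0) = exp(-r*dt) * [p*25.407743 + (1-p)*0.000000] = 10.677241; exercise = 0.000000; V(0,0) = max -> 10.677241


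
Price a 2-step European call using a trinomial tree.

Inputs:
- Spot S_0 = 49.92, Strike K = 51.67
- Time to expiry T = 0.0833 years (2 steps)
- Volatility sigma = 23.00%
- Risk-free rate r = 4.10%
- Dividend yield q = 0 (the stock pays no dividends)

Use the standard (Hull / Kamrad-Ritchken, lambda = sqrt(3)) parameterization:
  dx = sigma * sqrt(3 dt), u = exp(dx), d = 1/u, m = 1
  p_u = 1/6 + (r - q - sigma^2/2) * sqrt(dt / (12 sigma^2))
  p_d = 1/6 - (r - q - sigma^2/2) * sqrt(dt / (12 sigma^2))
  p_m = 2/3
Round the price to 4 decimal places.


dt = T/N = 0.041650; dx = sigma*sqrt(3*dt) = 0.081301
u = exp(dx) = 1.084697; d = 1/u = 0.921916
p_u = 0.170394, p_m = 0.666667, p_d = 0.162940
Discount per step: exp(-r*dt) = 0.998294
Stock lattice S(k, j) with j the centered position index:
  k=0: S(0,+0) = 49.9200
  k=1: S(1,-1) = 46.0221; S(1,+0) = 49.9200; S(1,+1) = 54.1481
  k=2: S(2,-2) = 42.4285; S(2,-1) = 46.0221; S(2,+0) = 49.9200; S(2,+1) = 54.1481; S(2,+2) = 58.7343
Terminal payoffs V(N, j) = max(S_T - K, 0):
  V(2,-2) = 0.000000; V(2,-1) = 0.000000; V(2,+0) = 0.000000; V(2,+1) = 2.478092; V(2,+2) = 7.064292
Backward induction: V(k, j) = exp(-r*dt) * [p_u * V(k+1, j+1) + p_m * V(k+1, j) + p_d * V(k+1, j-1)]
  V(1,-1) = exp(-r*dt) * [p_u*0.000000 + p_m*0.000000 + p_d*0.000000] = 0.000000
  V(1,+0) = exp(-r*dt) * [p_u*2.478092 + p_m*0.000000 + p_d*0.000000] = 0.421531
  V(1,+1) = exp(-r*dt) * [p_u*7.064292 + p_m*2.478092 + p_d*0.000000] = 2.850899
  V(0,+0) = exp(-r*dt) * [p_u*2.850899 + p_m*0.421531 + p_d*0.000000] = 0.765487

Answer: Price = V(0,0) = 0.7655


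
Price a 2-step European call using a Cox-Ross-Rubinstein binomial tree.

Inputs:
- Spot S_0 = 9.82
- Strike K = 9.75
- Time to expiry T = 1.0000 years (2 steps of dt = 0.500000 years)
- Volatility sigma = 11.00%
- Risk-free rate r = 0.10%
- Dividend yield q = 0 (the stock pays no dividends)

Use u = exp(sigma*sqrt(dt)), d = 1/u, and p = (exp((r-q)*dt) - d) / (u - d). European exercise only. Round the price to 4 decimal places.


Answer: Price = V(0,0) = 0.4377

Derivation:
dt = T/N = 0.500000
u = exp(sigma*sqrt(dt)) = 1.080887; d = 1/u = 0.925166
p = (exp((r-q)*dt) - d) / (u - d) = 0.483776
Discount per step: exp(-r*dt) = 0.999500
Stock lattice S(k, i) with i counting down-moves:
  k=0: S(0,0) = 9.8200
  k=1: S(1,0) = 10.6143; S(1,1) = 9.0851
  k=2: S(2,0) = 11.4729; S(2,1) = 9.8200; S(2,2) = 8.4053
Terminal payoffs V(N, i) = max(S_T - K, 0):
  V(2,0) = 1.722864; V(2,1) = 0.070000; V(2,2) = 0.000000
Backward induction: V(k, i) = exp(-r*dt) * [p * V(k+1, i) + (1-p) * V(k+1, i+1)].
  V(1,0) = exp(-r*dt) * [p*1.722864 + (1-p)*0.070000] = 0.869181
  V(1,1) = exp(-r*dt) * [p*0.070000 + (1-p)*0.000000] = 0.033847
  V(0,0) = exp(-r*dt) * [p*0.869181 + (1-p)*0.033847] = 0.437743


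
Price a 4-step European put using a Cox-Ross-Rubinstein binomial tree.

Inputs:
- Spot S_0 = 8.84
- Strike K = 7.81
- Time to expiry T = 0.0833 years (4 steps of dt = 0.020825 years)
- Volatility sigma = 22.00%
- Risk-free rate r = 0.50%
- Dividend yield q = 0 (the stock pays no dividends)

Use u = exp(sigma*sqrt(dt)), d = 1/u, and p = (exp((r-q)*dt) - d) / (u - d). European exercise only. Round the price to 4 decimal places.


Answer: Price = V(0,0) = 0.0016

Derivation:
dt = T/N = 0.020825
u = exp(sigma*sqrt(dt)) = 1.032257; d = 1/u = 0.968751
p = (exp((r-q)*dt) - d) / (u - d) = 0.493703
Discount per step: exp(-r*dt) = 0.999896
Stock lattice S(k, i) with i counting down-moves:
  k=0: S(0,0) = 8.8400
  k=1: S(1,0) = 9.1252; S(1,1) = 8.5638
  k=2: S(2,0) = 9.4195; S(2,1) = 8.8400; S(2,2) = 8.2961
  k=3: S(3,0) = 9.7234; S(3,1) = 9.1252; S(3,2) = 8.5638; S(3,3) = 8.0369
  k=4: S(4,0) = 10.0370; S(4,1) = 9.4195; S(4,2) = 8.8400; S(4,3) = 8.2961; S(4,4) = 7.7858
Terminal payoffs V(N, i) = max(K - S_T, 0):
  V(4,0) = 0.000000; V(4,1) = 0.000000; V(4,2) = 0.000000; V(4,3) = 0.000000; V(4,4) = 0.024249
Backward induction: V(k, i) = exp(-r*dt) * [p * V(k+1, i) + (1-p) * V(k+1, i+1)].
  V(3,0) = exp(-r*dt) * [p*0.000000 + (1-p)*0.000000] = 0.000000
  V(3,1) = exp(-r*dt) * [p*0.000000 + (1-p)*0.000000] = 0.000000
  V(3,2) = exp(-r*dt) * [p*0.000000 + (1-p)*0.000000] = 0.000000
  V(3,3) = exp(-r*dt) * [p*0.000000 + (1-p)*0.024249] = 0.012276
  V(2,0) = exp(-r*dt) * [p*0.000000 + (1-p)*0.000000] = 0.000000
  V(2,1) = exp(-r*dt) * [p*0.000000 + (1-p)*0.000000] = 0.000000
  V(2,2) = exp(-r*dt) * [p*0.000000 + (1-p)*0.012276] = 0.006215
  V(1,0) = exp(-r*dt) * [p*0.000000 + (1-p)*0.000000] = 0.000000
  V(1,1) = exp(-r*dt) * [p*0.000000 + (1-p)*0.006215] = 0.003146
  V(0,0) = exp(-r*dt) * [p*0.000000 + (1-p)*0.003146] = 0.001593


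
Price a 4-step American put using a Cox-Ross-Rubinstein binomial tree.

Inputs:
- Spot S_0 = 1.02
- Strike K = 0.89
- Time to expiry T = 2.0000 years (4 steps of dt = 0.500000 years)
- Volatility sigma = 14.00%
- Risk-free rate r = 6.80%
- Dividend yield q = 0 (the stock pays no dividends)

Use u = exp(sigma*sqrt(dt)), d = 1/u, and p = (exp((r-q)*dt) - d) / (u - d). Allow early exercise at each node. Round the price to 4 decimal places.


Answer: Price = V(0,0) = 0.0090

Derivation:
dt = T/N = 0.500000
u = exp(sigma*sqrt(dt)) = 1.104061; d = 1/u = 0.905747
p = (exp((r-q)*dt) - d) / (u - d) = 0.649665
Discount per step: exp(-r*dt) = 0.966572
Stock lattice S(k, i) with i counting down-moves:
  k=0: S(0,0) = 1.0200
  k=1: S(1,0) = 1.1261; S(1,1) = 0.9239
  k=2: S(2,0) = 1.2433; S(2,1) = 1.0200; S(2,2) = 0.8368
  k=3: S(3,0) = 1.3727; S(3,1) = 1.1261; S(3,2) = 0.9239; S(3,3) = 0.7579
  k=4: S(4,0) = 1.5156; S(4,1) = 1.2433; S(4,2) = 1.0200; S(4,3) = 0.8368; S(4,4) = 0.6865
Terminal payoffs V(N, i) = max(K - S_T, 0):
  V(4,0) = 0.000000; V(4,1) = 0.000000; V(4,2) = 0.000000; V(4,3) = 0.053214; V(4,4) = 0.203519
Backward induction: V(k, i) = exp(-r*dt) * [p * V(k+1, i) + (1-p) * V(k+1, i+1)]; then take max(V_cont, immediate exercise) for American.
  V(3,0) = exp(-r*dt) * [p*0.000000 + (1-p)*0.000000] = 0.000000; exercise = 0.000000; V(3,0) = max -> 0.000000
  V(3,1) = exp(-r*dt) * [p*0.000000 + (1-p)*0.000000] = 0.000000; exercise = 0.000000; V(3,1) = max -> 0.000000
  V(3,2) = exp(-r*dt) * [p*0.000000 + (1-p)*0.053214] = 0.018020; exercise = 0.000000; V(3,2) = max -> 0.018020
  V(3,3) = exp(-r*dt) * [p*0.053214 + (1-p)*0.203519] = 0.102332; exercise = 0.132084; V(3,3) = max -> 0.132084
  V(2,0) = exp(-r*dt) * [p*0.000000 + (1-p)*0.000000] = 0.000000; exercise = 0.000000; V(2,0) = max -> 0.000000
  V(2,1) = exp(-r*dt) * [p*0.000000 + (1-p)*0.018020] = 0.006102; exercise = 0.000000; V(2,1) = max -> 0.006102
  V(2,2) = exp(-r*dt) * [p*0.018020 + (1-p)*0.132084] = 0.056042; exercise = 0.053214; V(2,2) = max -> 0.056042
  V(1,0) = exp(-r*dt) * [p*0.000000 + (1-p)*0.006102] = 0.002066; exercise = 0.000000; V(1,0) = max -> 0.002066
  V(1,1) = exp(-r*dt) * [p*0.006102 + (1-p)*0.056042] = 0.022809; exercise = 0.000000; V(1,1) = max -> 0.022809
  V(0,0) = exp(-r*dt) * [p*0.002066 + (1-p)*0.022809] = 0.009021; exercise = 0.000000; V(0,0) = max -> 0.009021


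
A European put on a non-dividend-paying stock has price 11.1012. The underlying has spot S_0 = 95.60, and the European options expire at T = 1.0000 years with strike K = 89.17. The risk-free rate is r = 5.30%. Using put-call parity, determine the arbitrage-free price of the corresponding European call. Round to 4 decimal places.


Answer: Call price = 22.1342

Derivation:
Put-call parity: C - P = S_0 * exp(-qT) - K * exp(-rT).
S_0 * exp(-qT) = 95.6000 * 1.00000000 = 95.60000000
K * exp(-rT) = 89.1700 * 0.94838001 = 84.56704571
C = P + S*exp(-qT) - K*exp(-rT)
C = 11.1012 + 95.60000000 - 84.56704571 = 22.1342
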